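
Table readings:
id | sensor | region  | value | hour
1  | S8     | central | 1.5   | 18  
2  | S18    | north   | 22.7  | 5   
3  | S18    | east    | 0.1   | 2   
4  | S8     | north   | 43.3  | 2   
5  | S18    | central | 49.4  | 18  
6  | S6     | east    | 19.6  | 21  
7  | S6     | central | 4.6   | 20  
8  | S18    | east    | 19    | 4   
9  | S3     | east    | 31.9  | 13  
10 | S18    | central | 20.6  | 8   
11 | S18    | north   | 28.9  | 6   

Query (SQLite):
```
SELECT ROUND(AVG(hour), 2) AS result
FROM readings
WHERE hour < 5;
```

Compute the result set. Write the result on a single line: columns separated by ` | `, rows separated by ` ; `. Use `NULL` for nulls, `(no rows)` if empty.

Rows where hour < 5 → hour values: [2, 2, 4].
AVG = 8 / 3 (rounded to 2 dp).

2.67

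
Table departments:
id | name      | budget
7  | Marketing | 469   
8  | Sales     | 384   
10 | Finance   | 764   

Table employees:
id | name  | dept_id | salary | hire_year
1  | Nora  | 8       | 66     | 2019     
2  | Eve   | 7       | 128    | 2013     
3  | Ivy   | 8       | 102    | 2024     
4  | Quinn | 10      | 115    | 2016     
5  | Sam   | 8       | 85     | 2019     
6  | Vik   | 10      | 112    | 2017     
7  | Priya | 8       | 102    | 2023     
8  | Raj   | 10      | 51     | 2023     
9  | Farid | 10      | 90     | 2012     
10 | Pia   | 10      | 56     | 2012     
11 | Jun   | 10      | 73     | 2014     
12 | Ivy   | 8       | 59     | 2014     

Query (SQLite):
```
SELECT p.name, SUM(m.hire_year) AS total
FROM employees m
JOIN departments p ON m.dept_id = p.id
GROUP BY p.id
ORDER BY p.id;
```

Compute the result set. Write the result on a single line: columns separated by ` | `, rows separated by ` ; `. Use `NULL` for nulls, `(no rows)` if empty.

Marketing | 2013 ; Sales | 10099 ; Finance | 12094

Join each employees row to its departments via dept_id.
Group joined rows by departments.id; compute SUM(m.hire_year) per group.
  7: ids {2} → SUM(m.hire_year)=2013
  8: ids {1, 3, 5, 7, 12} → SUM(m.hire_year)=10099
  10: ids {4, 6, 8, 9, 10, 11} → SUM(m.hire_year)=12094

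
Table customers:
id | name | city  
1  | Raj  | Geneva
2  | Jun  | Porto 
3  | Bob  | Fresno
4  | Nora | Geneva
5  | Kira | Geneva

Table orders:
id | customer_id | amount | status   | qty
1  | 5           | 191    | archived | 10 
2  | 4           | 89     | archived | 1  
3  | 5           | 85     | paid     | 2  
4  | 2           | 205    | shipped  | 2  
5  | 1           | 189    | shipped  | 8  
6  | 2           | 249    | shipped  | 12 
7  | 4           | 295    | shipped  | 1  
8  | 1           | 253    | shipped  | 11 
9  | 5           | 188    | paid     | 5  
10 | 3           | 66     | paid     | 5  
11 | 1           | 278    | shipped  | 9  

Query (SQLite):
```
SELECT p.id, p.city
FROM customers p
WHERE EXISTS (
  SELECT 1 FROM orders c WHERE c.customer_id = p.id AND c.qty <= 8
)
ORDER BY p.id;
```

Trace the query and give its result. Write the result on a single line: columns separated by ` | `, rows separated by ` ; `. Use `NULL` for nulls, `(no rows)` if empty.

For each customers row, check whether any orders with matching customer_id has qty <= 8.
Keep rows where that is true.

1 | Geneva ; 2 | Porto ; 3 | Fresno ; 4 | Geneva ; 5 | Geneva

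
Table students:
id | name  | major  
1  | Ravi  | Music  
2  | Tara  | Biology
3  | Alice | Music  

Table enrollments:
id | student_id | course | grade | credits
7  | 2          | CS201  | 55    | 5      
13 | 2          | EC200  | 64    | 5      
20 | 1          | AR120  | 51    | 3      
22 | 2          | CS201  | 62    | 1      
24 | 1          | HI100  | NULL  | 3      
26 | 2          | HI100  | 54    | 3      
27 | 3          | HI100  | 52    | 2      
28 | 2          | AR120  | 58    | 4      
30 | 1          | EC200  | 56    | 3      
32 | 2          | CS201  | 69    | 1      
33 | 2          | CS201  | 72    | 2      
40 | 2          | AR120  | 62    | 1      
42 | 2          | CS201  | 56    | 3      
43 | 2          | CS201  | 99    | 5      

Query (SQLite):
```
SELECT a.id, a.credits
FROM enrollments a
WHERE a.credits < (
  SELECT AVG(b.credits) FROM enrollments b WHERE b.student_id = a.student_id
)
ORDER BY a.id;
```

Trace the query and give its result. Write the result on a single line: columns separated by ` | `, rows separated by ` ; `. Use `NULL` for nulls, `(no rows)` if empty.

22 | 1 ; 32 | 1 ; 33 | 2 ; 40 | 1

For each enrollments row a, compute AVG(credits) over rows sharing a.student_id.
Keep row a if a.credits < that per-group AVG.
  student_id=1: AVG(credits) = 3.0
  student_id=2: AVG(credits) = 3.0
  student_id=3: AVG(credits) = 2.0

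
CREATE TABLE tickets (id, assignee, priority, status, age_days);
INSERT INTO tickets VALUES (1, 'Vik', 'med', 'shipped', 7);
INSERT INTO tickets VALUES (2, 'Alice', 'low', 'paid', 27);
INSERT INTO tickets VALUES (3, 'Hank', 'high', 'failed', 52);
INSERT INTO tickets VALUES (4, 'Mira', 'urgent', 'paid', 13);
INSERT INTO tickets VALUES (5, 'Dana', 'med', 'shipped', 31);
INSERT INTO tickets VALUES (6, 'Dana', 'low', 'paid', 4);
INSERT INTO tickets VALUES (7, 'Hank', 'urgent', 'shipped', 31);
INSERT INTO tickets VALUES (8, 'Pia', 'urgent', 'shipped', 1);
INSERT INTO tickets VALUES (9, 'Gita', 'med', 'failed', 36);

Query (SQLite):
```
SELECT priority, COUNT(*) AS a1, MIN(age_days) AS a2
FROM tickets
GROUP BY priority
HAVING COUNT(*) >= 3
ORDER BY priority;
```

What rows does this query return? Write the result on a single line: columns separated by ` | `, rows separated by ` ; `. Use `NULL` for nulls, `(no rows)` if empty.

med | 3 | 7 ; urgent | 3 | 1

Group tickets by priority.
Per group compute: COUNT(*), MIN(age_days).
HAVING: drop groups with fewer than 3 rows.
  high: ids {3} → COUNT(*)=1, MIN(age_days)=52
  low: ids {2, 6} → COUNT(*)=2, MIN(age_days)=4
  med: ids {1, 5, 9} → COUNT(*)=3, MIN(age_days)=7
  urgent: ids {4, 7, 8} → COUNT(*)=3, MIN(age_days)=1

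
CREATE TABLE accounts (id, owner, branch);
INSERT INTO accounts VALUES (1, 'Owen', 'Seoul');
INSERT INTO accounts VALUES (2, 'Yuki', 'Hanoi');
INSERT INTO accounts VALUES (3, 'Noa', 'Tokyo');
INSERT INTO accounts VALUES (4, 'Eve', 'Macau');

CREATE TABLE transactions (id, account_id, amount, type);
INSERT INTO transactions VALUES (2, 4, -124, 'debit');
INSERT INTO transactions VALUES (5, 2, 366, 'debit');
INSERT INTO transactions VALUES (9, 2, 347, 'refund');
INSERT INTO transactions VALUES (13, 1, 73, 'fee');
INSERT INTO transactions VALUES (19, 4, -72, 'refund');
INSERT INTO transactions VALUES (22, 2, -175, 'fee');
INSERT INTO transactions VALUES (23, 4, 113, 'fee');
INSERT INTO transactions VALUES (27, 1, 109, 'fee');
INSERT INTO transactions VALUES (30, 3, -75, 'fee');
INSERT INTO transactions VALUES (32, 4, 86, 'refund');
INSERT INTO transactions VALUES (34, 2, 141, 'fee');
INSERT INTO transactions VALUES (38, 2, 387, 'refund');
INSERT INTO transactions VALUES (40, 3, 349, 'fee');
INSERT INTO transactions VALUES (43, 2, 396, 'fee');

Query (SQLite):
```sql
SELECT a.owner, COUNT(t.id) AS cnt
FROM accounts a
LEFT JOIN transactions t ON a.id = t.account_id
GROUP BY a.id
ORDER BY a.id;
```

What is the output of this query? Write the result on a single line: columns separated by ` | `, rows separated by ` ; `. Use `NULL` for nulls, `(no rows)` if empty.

Owen | 2 ; Yuki | 6 ; Noa | 2 ; Eve | 4

LEFT JOIN keeps every accounts row; unmatched ones get NULL for transactions columns.
Group by accounts.id and compute COUNT(t.id). COUNT(col) of an all-NULL group is 0.
  1: ids {13, 27} → COUNT(t.id)=2
  2: ids {5, 9, 22, 34, 38, 43} → COUNT(t.id)=6
  3: ids {30, 40} → COUNT(t.id)=2
  4: ids {2, 19, 23, 32} → COUNT(t.id)=4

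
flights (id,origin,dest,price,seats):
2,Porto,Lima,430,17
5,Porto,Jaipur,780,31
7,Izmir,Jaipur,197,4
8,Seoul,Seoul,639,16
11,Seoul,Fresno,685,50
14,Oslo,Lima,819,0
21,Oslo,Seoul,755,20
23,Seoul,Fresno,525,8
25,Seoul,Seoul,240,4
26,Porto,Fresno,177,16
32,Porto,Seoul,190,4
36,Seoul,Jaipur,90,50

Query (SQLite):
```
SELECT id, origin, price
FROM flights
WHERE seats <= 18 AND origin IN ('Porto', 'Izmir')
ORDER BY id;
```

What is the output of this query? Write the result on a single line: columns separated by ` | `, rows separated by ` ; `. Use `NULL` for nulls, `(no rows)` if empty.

2 | Porto | 430 ; 7 | Izmir | 197 ; 26 | Porto | 177 ; 32 | Porto | 190

seats <= 18: ids {2, 7, 8, 14, 23, 25, 26, 32}
origin IN ('Porto', 'Izmir'): ids {2, 5, 7, 26, 32}
Combine with AND.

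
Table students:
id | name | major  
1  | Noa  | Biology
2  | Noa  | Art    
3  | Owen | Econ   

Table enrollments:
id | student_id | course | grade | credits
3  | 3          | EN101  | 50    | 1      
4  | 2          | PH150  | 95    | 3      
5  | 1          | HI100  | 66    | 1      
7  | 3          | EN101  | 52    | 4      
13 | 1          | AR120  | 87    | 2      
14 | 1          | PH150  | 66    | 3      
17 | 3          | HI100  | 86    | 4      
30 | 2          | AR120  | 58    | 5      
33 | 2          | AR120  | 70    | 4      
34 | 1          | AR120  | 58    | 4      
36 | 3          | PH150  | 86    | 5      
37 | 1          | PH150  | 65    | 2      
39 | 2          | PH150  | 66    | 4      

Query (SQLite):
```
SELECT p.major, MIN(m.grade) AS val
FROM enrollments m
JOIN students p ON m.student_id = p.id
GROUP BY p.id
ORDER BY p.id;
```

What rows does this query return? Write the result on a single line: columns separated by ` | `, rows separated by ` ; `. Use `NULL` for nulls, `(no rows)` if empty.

Join each enrollments row to its students via student_id.
Group joined rows by students.id; compute MIN(m.grade) per group.
  1: ids {5, 13, 14, 34, 37} → MIN(m.grade)=58
  2: ids {4, 30, 33, 39} → MIN(m.grade)=58
  3: ids {3, 7, 17, 36} → MIN(m.grade)=50

Biology | 58 ; Art | 58 ; Econ | 50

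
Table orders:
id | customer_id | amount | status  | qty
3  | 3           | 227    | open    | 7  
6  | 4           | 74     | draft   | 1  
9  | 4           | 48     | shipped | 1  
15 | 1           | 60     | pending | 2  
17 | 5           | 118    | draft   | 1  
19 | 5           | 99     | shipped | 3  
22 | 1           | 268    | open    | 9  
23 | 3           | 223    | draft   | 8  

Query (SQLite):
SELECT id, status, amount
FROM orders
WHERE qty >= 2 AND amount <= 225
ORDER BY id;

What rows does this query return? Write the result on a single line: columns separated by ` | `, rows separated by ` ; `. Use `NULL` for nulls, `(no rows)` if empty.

15 | pending | 60 ; 19 | shipped | 99 ; 23 | draft | 223

qty >= 2: ids {3, 15, 19, 22, 23}
amount <= 225: ids {6, 9, 15, 17, 19, 23}
Combine with AND.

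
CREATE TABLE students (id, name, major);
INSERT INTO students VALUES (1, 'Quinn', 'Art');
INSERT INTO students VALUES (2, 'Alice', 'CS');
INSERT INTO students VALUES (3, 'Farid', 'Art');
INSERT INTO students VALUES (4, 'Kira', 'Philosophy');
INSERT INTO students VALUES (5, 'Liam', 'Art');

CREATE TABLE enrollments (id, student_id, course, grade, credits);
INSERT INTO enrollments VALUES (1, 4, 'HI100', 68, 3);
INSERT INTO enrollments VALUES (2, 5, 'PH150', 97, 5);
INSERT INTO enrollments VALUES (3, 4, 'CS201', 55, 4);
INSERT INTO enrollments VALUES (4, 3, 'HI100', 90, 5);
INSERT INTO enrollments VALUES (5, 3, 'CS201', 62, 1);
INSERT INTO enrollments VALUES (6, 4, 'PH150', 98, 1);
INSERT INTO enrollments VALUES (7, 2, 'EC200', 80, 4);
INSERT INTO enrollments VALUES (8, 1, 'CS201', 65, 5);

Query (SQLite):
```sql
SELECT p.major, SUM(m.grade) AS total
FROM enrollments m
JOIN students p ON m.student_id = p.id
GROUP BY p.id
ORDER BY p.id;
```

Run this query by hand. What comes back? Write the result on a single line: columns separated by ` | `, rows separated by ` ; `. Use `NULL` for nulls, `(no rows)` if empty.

Art | 65 ; CS | 80 ; Art | 152 ; Philosophy | 221 ; Art | 97

Join each enrollments row to its students via student_id.
Group joined rows by students.id; compute SUM(m.grade) per group.
  1: ids {8} → SUM(m.grade)=65
  2: ids {7} → SUM(m.grade)=80
  3: ids {4, 5} → SUM(m.grade)=152
  4: ids {1, 3, 6} → SUM(m.grade)=221
  5: ids {2} → SUM(m.grade)=97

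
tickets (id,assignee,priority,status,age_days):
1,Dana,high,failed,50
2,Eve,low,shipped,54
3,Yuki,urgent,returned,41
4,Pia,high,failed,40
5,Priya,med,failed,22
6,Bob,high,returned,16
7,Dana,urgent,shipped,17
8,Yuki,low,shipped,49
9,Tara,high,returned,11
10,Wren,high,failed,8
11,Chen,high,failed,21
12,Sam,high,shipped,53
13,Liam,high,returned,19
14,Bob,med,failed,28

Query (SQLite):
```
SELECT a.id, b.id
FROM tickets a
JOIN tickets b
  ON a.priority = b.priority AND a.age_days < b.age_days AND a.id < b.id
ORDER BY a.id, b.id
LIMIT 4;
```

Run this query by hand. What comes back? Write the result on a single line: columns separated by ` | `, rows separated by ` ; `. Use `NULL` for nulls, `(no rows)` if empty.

1 | 12 ; 4 | 12 ; 5 | 14 ; 6 | 11

Pairs (a,b) with same priority, a.age_days < b.age_days, a.id < b.id.
priority groups: high:{1,4,6,9,10,11,12,13} low:{2,8} med:{5,14} urgent:{3,7}
Ordered by (a.id, b.id); first 4.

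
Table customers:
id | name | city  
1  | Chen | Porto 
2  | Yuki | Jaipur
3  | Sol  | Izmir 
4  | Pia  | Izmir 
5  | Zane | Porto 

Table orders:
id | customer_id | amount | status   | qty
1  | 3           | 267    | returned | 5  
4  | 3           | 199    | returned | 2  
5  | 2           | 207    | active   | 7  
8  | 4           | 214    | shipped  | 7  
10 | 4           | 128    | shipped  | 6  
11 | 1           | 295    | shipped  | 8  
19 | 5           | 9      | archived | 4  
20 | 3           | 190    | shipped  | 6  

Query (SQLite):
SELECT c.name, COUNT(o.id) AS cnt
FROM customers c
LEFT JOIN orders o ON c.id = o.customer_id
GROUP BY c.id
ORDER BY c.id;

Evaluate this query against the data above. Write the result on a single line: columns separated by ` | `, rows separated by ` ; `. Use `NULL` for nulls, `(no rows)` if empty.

LEFT JOIN keeps every customers row; unmatched ones get NULL for orders columns.
Group by customers.id and compute COUNT(o.id). COUNT(col) of an all-NULL group is 0.
  1: ids {11} → COUNT(o.id)=1
  2: ids {5} → COUNT(o.id)=1
  3: ids {1, 4, 20} → COUNT(o.id)=3
  4: ids {8, 10} → COUNT(o.id)=2
  5: ids {19} → COUNT(o.id)=1

Chen | 1 ; Yuki | 1 ; Sol | 3 ; Pia | 2 ; Zane | 1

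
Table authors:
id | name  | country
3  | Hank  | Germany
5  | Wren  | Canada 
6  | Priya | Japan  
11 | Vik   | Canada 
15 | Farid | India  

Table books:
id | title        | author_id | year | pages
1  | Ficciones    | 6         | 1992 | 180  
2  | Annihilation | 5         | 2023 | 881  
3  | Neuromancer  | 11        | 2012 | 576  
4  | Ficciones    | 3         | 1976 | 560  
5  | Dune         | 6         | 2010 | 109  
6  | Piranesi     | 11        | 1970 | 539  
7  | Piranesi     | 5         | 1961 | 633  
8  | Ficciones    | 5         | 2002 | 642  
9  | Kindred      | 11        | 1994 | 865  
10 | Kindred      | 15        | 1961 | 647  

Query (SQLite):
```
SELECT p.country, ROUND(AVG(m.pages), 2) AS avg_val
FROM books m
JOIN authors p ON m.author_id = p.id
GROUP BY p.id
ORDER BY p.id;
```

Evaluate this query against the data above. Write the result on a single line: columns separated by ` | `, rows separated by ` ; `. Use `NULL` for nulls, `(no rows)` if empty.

Germany | 560 ; Canada | 718.67 ; Japan | 144.5 ; Canada | 660 ; India | 647

Join each books row to its authors via author_id.
Group joined rows by authors.id; compute ROUND(AVG(m.pages), 2) per group.
  3: ids {4} → ROUND(AVG(m.pages), 2)=560
  5: ids {2, 7, 8} → ROUND(AVG(m.pages), 2)=718.67
  6: ids {1, 5} → ROUND(AVG(m.pages), 2)=144.5
  11: ids {3, 6, 9} → ROUND(AVG(m.pages), 2)=660
  15: ids {10} → ROUND(AVG(m.pages), 2)=647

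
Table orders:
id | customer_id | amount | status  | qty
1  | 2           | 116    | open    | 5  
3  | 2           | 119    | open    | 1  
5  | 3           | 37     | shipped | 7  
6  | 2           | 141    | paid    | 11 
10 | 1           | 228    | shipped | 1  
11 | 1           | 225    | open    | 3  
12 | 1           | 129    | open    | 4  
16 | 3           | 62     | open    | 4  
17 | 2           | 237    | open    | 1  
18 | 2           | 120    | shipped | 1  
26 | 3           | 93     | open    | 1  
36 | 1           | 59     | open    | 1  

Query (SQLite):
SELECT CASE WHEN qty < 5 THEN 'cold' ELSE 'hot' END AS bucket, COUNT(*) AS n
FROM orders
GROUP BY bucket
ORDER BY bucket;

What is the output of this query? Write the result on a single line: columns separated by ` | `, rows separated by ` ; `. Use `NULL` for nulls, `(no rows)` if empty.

cold | 9 ; hot | 3

Bucket rows by qty < 5 → 'cold' else 'hot'; count each bucket.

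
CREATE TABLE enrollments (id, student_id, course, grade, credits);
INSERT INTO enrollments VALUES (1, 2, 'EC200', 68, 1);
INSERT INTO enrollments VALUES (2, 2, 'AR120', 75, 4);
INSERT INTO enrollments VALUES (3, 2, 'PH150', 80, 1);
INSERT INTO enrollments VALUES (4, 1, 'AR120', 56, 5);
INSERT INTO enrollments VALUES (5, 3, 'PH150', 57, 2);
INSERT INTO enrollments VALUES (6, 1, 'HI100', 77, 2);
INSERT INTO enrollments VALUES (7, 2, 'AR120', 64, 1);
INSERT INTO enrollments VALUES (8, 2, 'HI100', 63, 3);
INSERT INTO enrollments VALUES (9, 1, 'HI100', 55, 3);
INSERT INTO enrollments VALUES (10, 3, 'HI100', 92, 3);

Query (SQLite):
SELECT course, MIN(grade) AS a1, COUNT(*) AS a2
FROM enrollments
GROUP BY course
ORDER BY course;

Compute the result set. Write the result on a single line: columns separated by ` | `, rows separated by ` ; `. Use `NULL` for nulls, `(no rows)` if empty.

AR120 | 56 | 3 ; EC200 | 68 | 1 ; HI100 | 55 | 4 ; PH150 | 57 | 2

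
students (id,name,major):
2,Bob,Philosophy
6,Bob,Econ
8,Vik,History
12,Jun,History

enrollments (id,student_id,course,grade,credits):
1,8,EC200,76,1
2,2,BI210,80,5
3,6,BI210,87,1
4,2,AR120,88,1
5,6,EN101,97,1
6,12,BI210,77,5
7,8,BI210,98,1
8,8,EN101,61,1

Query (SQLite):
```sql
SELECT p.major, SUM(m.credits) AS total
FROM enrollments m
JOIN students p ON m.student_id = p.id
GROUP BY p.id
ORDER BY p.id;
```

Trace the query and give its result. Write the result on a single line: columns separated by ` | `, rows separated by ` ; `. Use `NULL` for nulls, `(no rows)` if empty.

Philosophy | 6 ; Econ | 2 ; History | 3 ; History | 5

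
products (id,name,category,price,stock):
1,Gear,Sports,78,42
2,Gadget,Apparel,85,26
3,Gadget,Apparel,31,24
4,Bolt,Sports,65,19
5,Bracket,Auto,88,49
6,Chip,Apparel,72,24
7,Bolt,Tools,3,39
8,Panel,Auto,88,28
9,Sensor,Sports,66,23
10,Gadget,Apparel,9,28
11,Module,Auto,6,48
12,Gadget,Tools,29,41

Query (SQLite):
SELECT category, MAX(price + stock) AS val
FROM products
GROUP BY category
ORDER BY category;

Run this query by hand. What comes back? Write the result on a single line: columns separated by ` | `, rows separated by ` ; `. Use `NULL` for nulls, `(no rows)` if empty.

For each row compute price + stock.
Group by category; take MAX of the expression per group.
  Apparel: ids {2, 3, 6, 10} → MAX(price + stock)=111
  Auto: ids {5, 8, 11} → MAX(price + stock)=137
  Sports: ids {1, 4, 9} → MAX(price + stock)=120
  Tools: ids {7, 12} → MAX(price + stock)=70

Apparel | 111 ; Auto | 137 ; Sports | 120 ; Tools | 70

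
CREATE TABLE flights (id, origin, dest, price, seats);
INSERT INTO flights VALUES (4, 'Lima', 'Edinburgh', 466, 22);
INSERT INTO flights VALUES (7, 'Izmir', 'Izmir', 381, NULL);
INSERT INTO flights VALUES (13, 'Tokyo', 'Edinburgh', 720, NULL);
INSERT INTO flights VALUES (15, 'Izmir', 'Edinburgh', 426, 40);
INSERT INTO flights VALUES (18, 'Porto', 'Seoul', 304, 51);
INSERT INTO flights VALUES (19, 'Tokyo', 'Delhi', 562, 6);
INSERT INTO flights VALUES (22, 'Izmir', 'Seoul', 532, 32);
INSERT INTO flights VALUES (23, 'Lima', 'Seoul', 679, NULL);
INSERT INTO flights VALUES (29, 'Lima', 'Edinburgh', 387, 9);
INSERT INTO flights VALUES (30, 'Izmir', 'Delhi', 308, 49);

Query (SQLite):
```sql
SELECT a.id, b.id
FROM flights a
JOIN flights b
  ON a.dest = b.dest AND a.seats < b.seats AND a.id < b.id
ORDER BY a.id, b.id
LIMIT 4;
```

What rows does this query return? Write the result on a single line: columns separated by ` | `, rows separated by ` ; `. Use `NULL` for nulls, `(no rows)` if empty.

4 | 15 ; 19 | 30

Pairs (a,b) with same dest, a.seats < b.seats, a.id < b.id.
dest groups: Delhi:{19,30} Edinburgh:{4,13,15,29} Izmir:{7} Seoul:{18,22,23}
Ordered by (a.id, b.id); first 4.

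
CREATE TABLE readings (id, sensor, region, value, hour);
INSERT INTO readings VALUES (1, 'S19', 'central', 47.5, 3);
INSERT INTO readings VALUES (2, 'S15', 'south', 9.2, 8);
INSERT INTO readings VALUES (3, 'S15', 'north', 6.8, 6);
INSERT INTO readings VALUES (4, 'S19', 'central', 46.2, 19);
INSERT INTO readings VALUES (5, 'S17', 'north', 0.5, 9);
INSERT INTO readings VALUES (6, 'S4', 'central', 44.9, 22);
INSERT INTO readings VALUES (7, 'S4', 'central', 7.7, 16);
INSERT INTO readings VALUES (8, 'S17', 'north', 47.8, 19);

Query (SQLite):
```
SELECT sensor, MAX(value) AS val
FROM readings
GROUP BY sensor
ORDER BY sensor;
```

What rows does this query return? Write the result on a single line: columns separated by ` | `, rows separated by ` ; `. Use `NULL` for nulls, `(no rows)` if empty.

S15 | 9.2 ; S17 | 47.8 ; S19 | 47.5 ; S4 | 44.9

Partition readings by sensor; compute MAX(value) within each group.
  S15: ids {2, 3} → MAX(value)=9.2
  S17: ids {5, 8} → MAX(value)=47.8
  S19: ids {1, 4} → MAX(value)=47.5
  S4: ids {6, 7} → MAX(value)=44.9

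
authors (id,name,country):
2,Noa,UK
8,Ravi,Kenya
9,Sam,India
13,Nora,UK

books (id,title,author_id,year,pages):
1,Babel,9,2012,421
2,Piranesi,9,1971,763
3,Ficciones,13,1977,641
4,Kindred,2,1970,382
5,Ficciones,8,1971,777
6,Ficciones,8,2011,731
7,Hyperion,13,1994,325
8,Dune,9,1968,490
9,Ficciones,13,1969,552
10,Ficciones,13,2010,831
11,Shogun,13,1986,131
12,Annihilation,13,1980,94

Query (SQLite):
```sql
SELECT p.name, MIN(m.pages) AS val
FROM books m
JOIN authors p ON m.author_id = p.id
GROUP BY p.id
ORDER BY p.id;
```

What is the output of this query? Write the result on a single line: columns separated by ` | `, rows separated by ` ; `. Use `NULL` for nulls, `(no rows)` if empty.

Noa | 382 ; Ravi | 731 ; Sam | 421 ; Nora | 94

Join each books row to its authors via author_id.
Group joined rows by authors.id; compute MIN(m.pages) per group.
  2: ids {4} → MIN(m.pages)=382
  8: ids {5, 6} → MIN(m.pages)=731
  9: ids {1, 2, 8} → MIN(m.pages)=421
  13: ids {3, 7, 9, 10, 11, 12} → MIN(m.pages)=94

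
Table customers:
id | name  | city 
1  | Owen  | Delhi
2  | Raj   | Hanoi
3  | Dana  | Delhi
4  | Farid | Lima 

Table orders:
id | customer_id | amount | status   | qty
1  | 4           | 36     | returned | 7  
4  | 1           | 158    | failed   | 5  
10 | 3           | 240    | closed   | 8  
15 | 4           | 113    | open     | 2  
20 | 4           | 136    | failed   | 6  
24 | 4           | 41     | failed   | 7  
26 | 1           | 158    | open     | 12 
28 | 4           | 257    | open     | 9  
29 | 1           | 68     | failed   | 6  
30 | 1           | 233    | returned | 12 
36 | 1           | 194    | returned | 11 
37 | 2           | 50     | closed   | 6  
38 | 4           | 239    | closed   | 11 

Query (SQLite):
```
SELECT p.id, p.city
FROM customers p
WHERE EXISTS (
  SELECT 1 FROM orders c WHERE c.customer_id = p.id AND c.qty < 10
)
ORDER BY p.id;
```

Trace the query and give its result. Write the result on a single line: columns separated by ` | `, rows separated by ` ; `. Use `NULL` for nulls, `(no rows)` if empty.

1 | Delhi ; 2 | Hanoi ; 3 | Delhi ; 4 | Lima

For each customers row, check whether any orders with matching customer_id has qty < 10.
Keep rows where that is true.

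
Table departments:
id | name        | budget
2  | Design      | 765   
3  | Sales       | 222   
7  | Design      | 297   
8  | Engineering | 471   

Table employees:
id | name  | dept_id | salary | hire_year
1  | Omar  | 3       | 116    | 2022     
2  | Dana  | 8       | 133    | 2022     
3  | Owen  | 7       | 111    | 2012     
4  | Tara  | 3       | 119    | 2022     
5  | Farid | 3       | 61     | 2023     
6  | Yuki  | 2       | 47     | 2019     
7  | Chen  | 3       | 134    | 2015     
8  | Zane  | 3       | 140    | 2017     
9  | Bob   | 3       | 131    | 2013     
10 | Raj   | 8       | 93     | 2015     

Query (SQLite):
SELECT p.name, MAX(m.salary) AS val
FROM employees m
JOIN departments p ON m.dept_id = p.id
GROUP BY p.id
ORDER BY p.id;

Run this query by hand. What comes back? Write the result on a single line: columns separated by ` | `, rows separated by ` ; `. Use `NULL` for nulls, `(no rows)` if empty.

Design | 47 ; Sales | 140 ; Design | 111 ; Engineering | 133

Join each employees row to its departments via dept_id.
Group joined rows by departments.id; compute MAX(m.salary) per group.
  2: ids {6} → MAX(m.salary)=47
  3: ids {1, 4, 5, 7, 8, 9} → MAX(m.salary)=140
  7: ids {3} → MAX(m.salary)=111
  8: ids {2, 10} → MAX(m.salary)=133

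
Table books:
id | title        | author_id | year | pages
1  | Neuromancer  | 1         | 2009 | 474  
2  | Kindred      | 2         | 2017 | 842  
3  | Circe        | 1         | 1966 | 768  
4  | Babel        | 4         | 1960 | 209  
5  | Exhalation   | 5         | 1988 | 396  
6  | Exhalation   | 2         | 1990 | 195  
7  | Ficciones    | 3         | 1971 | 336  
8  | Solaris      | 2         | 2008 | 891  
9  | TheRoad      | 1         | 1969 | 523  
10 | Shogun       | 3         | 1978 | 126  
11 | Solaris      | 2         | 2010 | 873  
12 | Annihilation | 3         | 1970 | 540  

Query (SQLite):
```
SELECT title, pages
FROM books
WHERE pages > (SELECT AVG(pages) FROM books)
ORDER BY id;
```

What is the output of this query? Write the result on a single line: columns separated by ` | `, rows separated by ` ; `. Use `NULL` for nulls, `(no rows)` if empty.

Scalar subquery: AVG(pages) over all books rows = 514.416667 (≈; comparison uses full precision).
Keep rows where pages > that value.

Kindred | 842 ; Circe | 768 ; Solaris | 891 ; TheRoad | 523 ; Solaris | 873 ; Annihilation | 540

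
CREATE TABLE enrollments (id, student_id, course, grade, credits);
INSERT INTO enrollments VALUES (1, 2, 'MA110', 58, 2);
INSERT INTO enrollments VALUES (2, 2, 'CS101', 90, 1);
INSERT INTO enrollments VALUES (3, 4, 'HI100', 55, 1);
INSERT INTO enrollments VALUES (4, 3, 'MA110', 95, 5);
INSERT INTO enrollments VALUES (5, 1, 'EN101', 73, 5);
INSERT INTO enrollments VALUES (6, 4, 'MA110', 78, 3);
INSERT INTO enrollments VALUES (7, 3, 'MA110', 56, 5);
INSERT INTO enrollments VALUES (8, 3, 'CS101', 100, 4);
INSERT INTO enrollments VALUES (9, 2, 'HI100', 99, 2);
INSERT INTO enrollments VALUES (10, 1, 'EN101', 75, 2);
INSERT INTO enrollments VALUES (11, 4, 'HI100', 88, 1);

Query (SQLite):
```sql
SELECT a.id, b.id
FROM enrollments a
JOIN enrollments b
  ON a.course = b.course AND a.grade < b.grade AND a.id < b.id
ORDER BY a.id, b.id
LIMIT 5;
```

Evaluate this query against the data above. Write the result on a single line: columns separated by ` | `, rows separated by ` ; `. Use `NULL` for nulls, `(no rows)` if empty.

Pairs (a,b) with same course, a.grade < b.grade, a.id < b.id.
course groups: CS101:{2,8} EN101:{5,10} HI100:{3,9,11} MA110:{1,4,6,7}
Ordered by (a.id, b.id); first 5.

1 | 4 ; 1 | 6 ; 2 | 8 ; 3 | 9 ; 3 | 11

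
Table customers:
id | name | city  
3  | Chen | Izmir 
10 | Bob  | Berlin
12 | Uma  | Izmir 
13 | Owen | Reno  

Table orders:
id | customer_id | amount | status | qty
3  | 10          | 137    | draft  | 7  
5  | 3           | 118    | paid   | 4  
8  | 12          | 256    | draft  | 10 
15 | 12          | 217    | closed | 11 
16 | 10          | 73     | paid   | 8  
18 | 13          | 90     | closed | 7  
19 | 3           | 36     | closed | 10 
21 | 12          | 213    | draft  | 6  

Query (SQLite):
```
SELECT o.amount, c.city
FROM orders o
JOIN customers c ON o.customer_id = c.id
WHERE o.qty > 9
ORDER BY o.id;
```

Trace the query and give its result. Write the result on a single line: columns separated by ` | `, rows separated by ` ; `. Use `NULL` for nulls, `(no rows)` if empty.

256 | Izmir ; 217 | Izmir ; 36 | Izmir

Each orders row matches the customers row where customer_id = customers.id.
Then keep rows with o.qty > 9.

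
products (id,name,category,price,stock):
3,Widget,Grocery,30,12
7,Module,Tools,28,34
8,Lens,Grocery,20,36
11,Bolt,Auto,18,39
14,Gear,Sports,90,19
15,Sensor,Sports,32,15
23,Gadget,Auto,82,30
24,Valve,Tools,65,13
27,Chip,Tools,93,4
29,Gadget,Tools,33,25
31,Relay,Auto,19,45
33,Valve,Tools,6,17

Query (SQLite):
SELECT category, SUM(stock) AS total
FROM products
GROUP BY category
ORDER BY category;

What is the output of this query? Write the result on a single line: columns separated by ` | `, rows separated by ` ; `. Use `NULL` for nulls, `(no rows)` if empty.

Partition products by category; compute SUM(stock) within each group.
  Auto: ids {11, 23, 31} → SUM(stock)=114
  Grocery: ids {3, 8} → SUM(stock)=48
  Sports: ids {14, 15} → SUM(stock)=34
  Tools: ids {7, 24, 27, 29, 33} → SUM(stock)=93

Auto | 114 ; Grocery | 48 ; Sports | 34 ; Tools | 93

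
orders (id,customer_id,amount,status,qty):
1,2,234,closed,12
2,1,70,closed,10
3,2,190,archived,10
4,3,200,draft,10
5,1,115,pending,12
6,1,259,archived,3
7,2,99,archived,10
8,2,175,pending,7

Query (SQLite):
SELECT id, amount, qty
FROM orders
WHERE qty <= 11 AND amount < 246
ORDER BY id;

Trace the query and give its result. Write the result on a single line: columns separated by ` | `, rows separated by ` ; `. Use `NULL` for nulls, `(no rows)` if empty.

2 | 70 | 10 ; 3 | 190 | 10 ; 4 | 200 | 10 ; 7 | 99 | 10 ; 8 | 175 | 7

qty <= 11: ids {2, 3, 4, 6, 7, 8}
amount < 246: ids {1, 2, 3, 4, 5, 7, 8}
Combine with AND.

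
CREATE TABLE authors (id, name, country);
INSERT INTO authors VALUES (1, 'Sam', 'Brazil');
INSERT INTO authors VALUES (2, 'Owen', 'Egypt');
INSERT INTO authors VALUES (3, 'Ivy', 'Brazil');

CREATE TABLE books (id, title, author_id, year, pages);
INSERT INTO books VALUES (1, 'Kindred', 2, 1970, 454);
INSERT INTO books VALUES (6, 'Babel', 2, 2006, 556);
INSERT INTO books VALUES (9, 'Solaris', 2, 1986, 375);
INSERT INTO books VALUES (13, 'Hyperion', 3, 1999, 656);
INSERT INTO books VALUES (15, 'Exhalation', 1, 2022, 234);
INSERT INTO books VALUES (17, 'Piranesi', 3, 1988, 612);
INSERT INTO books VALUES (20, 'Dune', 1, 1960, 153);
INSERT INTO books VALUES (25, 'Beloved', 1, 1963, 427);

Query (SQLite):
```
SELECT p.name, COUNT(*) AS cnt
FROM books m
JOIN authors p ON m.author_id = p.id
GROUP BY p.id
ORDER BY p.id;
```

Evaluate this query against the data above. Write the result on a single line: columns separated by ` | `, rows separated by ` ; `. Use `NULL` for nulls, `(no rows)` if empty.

Join each books row to its authors via author_id.
Group joined rows by authors.id; compute COUNT(*) per group.
  1: ids {15, 20, 25} → COUNT(*)=3
  2: ids {1, 6, 9} → COUNT(*)=3
  3: ids {13, 17} → COUNT(*)=2

Sam | 3 ; Owen | 3 ; Ivy | 2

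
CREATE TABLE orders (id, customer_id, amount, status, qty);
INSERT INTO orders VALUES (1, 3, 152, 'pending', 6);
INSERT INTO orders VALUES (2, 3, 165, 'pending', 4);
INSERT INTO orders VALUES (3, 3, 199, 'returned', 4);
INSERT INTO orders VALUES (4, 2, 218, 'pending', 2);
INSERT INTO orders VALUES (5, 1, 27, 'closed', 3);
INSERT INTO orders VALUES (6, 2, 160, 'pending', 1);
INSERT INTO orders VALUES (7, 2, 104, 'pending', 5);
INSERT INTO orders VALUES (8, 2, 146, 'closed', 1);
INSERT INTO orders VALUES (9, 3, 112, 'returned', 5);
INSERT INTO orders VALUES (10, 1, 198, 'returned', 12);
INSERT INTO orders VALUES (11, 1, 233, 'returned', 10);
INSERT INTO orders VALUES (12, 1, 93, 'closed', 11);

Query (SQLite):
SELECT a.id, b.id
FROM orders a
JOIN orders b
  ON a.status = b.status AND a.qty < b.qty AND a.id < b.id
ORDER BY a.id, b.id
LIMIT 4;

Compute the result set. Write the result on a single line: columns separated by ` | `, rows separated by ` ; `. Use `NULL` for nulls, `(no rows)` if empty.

Pairs (a,b) with same status, a.qty < b.qty, a.id < b.id.
status groups: closed:{5,8,12} pending:{1,2,4,6,7} returned:{3,9,10,11}
Ordered by (a.id, b.id); first 4.

2 | 7 ; 3 | 9 ; 3 | 10 ; 3 | 11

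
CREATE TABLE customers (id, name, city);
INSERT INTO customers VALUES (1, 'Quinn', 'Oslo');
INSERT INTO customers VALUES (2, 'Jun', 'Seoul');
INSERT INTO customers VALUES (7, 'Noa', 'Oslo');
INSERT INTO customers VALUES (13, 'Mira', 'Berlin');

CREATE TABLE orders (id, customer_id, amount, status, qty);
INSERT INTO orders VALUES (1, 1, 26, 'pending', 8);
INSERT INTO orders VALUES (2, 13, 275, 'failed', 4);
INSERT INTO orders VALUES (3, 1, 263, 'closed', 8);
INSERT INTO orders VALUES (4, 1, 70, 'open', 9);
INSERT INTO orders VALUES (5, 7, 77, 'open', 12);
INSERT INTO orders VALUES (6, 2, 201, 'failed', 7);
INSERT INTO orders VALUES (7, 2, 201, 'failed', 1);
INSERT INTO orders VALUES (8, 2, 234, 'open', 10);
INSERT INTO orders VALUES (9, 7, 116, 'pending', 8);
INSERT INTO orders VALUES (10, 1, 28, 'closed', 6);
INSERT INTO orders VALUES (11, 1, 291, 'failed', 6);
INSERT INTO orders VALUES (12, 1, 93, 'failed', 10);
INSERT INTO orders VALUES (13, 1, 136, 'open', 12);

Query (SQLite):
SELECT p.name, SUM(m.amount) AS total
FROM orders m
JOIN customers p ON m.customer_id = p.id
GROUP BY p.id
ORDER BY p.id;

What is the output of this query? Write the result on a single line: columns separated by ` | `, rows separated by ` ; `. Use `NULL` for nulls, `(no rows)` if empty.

Join each orders row to its customers via customer_id.
Group joined rows by customers.id; compute SUM(m.amount) per group.
  1: ids {1, 3, 4, 10, 11, 12, 13} → SUM(m.amount)=907
  2: ids {6, 7, 8} → SUM(m.amount)=636
  7: ids {5, 9} → SUM(m.amount)=193
  13: ids {2} → SUM(m.amount)=275

Quinn | 907 ; Jun | 636 ; Noa | 193 ; Mira | 275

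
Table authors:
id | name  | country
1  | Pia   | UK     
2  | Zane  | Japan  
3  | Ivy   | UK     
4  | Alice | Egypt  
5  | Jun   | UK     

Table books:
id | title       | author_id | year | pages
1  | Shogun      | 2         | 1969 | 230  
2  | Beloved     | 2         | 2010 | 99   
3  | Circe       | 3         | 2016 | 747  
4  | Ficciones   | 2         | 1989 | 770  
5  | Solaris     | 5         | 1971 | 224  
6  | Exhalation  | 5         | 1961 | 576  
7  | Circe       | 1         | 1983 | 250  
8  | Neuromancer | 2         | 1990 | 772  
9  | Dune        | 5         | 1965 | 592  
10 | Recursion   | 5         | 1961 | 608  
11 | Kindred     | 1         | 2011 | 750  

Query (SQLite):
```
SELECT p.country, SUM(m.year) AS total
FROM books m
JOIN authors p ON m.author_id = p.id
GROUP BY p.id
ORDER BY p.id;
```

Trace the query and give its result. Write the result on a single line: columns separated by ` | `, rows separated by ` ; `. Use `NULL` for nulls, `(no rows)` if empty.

UK | 3994 ; Japan | 7958 ; UK | 2016 ; UK | 7858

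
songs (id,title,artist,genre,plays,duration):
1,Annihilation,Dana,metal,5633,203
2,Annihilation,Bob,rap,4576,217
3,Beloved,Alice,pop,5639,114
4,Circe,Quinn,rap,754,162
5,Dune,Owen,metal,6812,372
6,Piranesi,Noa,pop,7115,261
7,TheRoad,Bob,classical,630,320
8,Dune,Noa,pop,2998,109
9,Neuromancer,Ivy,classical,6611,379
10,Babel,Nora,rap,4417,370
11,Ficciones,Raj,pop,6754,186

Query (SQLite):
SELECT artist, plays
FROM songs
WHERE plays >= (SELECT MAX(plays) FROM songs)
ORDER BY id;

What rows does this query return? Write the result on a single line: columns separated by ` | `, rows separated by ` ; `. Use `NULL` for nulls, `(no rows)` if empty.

Noa | 7115

Scalar subquery: MAX(plays) over all songs rows = 7115.
Keep rows where plays >= that value.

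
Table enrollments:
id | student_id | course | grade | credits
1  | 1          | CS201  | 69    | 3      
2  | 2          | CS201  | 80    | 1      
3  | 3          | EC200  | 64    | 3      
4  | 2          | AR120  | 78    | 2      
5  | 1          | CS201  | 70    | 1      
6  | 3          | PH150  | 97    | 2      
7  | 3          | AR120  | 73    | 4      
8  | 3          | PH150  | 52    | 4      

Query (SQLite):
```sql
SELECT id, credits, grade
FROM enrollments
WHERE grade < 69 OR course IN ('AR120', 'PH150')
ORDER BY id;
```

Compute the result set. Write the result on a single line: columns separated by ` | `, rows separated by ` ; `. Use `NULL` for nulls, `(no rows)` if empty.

3 | 3 | 64 ; 4 | 2 | 78 ; 6 | 2 | 97 ; 7 | 4 | 73 ; 8 | 4 | 52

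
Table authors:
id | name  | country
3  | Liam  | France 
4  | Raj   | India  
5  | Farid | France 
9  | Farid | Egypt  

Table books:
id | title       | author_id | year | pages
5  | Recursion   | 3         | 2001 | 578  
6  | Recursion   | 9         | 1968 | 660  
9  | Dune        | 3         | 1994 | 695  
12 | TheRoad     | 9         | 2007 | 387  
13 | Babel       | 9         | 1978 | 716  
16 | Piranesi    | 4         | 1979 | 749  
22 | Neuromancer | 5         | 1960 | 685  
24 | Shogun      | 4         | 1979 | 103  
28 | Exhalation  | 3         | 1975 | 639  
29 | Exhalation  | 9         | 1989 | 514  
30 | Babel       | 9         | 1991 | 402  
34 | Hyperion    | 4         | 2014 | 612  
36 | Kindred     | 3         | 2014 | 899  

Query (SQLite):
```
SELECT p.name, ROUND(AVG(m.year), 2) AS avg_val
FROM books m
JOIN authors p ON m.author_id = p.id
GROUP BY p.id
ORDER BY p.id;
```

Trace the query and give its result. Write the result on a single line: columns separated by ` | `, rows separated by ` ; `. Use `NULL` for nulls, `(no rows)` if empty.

Liam | 1996 ; Raj | 1990.67 ; Farid | 1960 ; Farid | 1986.6

Join each books row to its authors via author_id.
Group joined rows by authors.id; compute ROUND(AVG(m.year), 2) per group.
  3: ids {5, 9, 28, 36} → ROUND(AVG(m.year), 2)=1996
  4: ids {16, 24, 34} → ROUND(AVG(m.year), 2)=1990.67
  5: ids {22} → ROUND(AVG(m.year), 2)=1960
  9: ids {6, 12, 13, 29, 30} → ROUND(AVG(m.year), 2)=1986.6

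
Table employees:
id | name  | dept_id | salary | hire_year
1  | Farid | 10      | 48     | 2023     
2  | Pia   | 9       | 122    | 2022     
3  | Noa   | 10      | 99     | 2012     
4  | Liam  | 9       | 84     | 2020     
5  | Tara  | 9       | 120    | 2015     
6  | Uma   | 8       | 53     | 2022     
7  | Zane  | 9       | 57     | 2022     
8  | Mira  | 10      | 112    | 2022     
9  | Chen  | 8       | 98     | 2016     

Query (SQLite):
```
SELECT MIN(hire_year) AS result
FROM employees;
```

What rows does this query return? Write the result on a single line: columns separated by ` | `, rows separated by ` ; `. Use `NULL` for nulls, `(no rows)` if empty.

All hire_year values: [2023, 2022, 2012, 2020, 2015, 2022, 2022, 2022, 2016].
MIN of non-NULL values = 2012.

2012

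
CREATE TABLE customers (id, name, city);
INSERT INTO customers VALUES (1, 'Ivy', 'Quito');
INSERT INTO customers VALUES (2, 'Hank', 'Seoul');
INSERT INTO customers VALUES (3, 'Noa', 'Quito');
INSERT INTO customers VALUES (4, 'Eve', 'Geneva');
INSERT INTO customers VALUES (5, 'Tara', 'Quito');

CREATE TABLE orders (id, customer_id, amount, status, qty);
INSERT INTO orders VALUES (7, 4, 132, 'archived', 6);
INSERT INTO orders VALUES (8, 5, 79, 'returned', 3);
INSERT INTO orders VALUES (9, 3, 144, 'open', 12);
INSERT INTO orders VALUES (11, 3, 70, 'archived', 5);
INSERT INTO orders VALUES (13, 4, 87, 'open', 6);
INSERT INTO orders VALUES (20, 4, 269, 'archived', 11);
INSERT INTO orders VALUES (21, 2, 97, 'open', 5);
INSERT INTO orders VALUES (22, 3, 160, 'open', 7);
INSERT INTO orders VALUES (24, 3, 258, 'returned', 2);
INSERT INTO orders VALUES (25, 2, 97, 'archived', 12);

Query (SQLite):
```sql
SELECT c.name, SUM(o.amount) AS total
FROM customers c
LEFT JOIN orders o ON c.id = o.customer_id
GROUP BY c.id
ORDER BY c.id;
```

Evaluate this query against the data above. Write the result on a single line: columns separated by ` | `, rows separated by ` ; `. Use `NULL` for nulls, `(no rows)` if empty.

LEFT JOIN keeps every customers row; unmatched ones get NULL for orders columns.
Group by customers.id and compute SUM(o.amount). SUM over an all-NULL group is NULL.
  1: ids {—} → SUM(o.amount)=NULL
  2: ids {21, 25} → SUM(o.amount)=194
  3: ids {9, 11, 22, 24} → SUM(o.amount)=632
  4: ids {7, 13, 20} → SUM(o.amount)=488
  5: ids {8} → SUM(o.amount)=79

Ivy | NULL ; Hank | 194 ; Noa | 632 ; Eve | 488 ; Tara | 79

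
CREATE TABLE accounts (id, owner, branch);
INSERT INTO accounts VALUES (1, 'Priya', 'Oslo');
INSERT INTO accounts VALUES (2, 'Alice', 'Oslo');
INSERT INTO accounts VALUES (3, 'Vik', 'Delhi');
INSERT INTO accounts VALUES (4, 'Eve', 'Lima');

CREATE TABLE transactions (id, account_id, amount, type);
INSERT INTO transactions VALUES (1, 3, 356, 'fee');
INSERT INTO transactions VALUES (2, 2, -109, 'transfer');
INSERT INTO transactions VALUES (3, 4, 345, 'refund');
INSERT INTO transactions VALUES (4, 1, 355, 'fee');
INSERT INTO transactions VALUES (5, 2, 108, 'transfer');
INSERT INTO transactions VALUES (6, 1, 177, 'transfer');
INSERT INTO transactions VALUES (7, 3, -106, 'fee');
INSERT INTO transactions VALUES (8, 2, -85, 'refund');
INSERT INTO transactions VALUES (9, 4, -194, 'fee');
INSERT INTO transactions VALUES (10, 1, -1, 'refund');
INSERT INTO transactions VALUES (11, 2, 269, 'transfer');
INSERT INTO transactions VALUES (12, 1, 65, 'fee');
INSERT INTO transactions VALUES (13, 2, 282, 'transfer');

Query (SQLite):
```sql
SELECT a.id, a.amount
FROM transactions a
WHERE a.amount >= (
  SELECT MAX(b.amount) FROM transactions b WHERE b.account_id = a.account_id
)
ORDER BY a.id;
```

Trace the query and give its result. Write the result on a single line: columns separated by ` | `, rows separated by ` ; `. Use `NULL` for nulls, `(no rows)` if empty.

For each transactions row a, compute MAX(amount) over rows sharing a.account_id.
Keep row a if a.amount >= that per-group MAX.
  account_id=1: MAX(amount) = 355
  account_id=2: MAX(amount) = 282
  account_id=3: MAX(amount) = 356
  account_id=4: MAX(amount) = 345

1 | 356 ; 3 | 345 ; 4 | 355 ; 13 | 282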